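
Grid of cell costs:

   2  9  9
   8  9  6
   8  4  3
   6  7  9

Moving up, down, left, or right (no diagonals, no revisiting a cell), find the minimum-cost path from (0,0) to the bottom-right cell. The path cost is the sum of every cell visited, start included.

One optimal route is (0,0) -> (1,0) -> (2,0) -> (2,1) -> (2,2) -> (3,2).
Its cost is 2 + 8 + 8 + 4 + 3 + 9 = 34.

34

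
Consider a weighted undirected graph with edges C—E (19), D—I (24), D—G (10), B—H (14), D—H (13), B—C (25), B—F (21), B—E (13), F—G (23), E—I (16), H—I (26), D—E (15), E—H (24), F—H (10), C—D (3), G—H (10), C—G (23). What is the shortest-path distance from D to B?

27

A few of the D→B routes:
D → G → H → B: 10 + 10 + 14 = 34
D → E → B: 15 + 13 = 28
D → C → E → B: 3 + 19 + 13 = 35
D → H → F → B: 13 + 10 + 21 = 44
D → C → B: 3 + 25 = 28
D → H → B: 13 + 14 = 27
Best route has total 27.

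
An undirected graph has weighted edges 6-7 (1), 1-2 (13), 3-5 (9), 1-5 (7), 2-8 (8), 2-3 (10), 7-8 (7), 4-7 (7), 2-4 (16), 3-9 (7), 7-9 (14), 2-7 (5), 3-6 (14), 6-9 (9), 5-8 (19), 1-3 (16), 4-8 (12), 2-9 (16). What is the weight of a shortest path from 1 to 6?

A few of the 1→6 routes:
1→2→8→7→6: 13 + 8 + 7 + 1 = 29
1→3→6: 16 + 14 = 30
1→5→3→6: 7 + 9 + 14 = 30
1→3→2→7→6: 16 + 10 + 5 + 1 = 32
1→2→7→6: 13 + 5 + 1 = 19
Shortest: 19.

19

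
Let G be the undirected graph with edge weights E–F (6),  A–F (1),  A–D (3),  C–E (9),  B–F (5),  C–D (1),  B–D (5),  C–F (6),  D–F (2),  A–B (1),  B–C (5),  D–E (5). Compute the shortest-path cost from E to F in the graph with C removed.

6

Routes from E to F avoiding C:
E -> D -> B -> F: 5 + 5 + 5 = 15
E -> D -> A -> F: 5 + 3 + 1 = 9
E -> D -> B -> A -> F: 5 + 5 + 1 + 1 = 12
E -> F: 6
E -> D -> A -> B -> F: 5 + 3 + 1 + 5 = 14
E -> D -> F: 5 + 2 = 7
Best route has total 6.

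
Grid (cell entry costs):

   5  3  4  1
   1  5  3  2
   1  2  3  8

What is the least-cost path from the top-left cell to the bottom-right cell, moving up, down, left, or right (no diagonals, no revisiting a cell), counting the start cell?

20

Take r0c0 -> r1c0 -> r2c0 -> r2c1 -> r2c2 -> r2c3 for a total of 5 + 1 + 1 + 2 + 3 + 8 = 20.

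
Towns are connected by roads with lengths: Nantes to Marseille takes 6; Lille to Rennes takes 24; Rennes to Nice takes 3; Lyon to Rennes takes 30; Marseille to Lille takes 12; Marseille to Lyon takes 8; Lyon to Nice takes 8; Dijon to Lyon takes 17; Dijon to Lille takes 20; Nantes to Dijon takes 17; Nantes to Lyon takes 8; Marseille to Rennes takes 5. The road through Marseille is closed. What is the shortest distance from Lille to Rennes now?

24

Some routes from Lille to Rennes avoiding Marseille:
Lille-Dijon-Nantes-Lyon-Nice-Rennes: 20 + 17 + 8 + 8 + 3 = 56
Lille-Rennes: 24
Lille-Dijon-Lyon-Nice-Rennes: 20 + 17 + 8 + 3 = 48
The minimum is 24.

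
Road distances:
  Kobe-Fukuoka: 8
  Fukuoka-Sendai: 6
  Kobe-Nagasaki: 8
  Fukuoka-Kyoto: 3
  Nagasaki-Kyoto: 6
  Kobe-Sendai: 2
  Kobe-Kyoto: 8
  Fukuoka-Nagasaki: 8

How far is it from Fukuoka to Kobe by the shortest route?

Comparing a few candidate routes:
Fukuoka → Kobe: 8
Fukuoka → Sendai → Kobe: 6 + 2 = 8
Fukuoka → Kyoto → Kobe: 3 + 8 = 11
The minimum is 8.

8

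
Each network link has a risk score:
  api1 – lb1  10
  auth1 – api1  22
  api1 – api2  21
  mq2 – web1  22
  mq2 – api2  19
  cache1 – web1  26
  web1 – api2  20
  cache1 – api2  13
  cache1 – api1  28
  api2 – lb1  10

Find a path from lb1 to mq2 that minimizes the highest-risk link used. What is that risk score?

19

Some routes from lb1 to mq2:
lb1 - api1 - api2 - mq2: max(10, 21, 19) = 21
lb1 - api2 - mq2: max(10, 19) = 19
lb1 - api2 - web1 - mq2: max(10, 20, 22) = 22
lb1 - api1 - api2 - web1 - mq2: max(10, 21, 20, 22) = 22
lb1 - api1 - api2 - cache1 - web1 - mq2: max(10, 21, 13, 26, 22) = 26
The minimum achievable maximum is 19.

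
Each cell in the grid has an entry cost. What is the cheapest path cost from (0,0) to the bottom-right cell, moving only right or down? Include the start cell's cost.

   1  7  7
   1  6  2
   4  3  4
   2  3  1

Take r0c0 -> r1c0 -> r2c0 -> r3c0 -> r3c1 -> r3c2 for a total of 1 + 1 + 4 + 2 + 3 + 1 = 12.

12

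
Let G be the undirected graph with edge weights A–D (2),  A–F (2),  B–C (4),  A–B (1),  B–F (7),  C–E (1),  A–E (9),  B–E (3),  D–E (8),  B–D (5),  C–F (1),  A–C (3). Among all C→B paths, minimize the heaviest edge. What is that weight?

2

Some routes from C to B:
C -> B: max(4) = 4
C -> F -> A -> B: max(1, 2, 1) = 2
C -> A -> B: max(3, 1) = 3
C -> E -> B: max(1, 3) = 3
Best route has worst link 2.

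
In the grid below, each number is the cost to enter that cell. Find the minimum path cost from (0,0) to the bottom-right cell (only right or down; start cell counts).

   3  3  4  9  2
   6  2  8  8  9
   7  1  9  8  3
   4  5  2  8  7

31

Path [0,0] -> [0,1] -> [1,1] -> [2,1] -> [3,1] -> [3,2] -> [3,3] -> [3,4]: 3 + 3 + 2 + 1 + 5 + 2 + 8 + 7 = 31.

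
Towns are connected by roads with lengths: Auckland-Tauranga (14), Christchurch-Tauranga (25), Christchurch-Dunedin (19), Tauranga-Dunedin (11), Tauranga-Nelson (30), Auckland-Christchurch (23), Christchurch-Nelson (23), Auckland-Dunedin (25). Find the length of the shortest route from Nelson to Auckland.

Some routes from Nelson to Auckland:
Nelson → Tauranga → Auckland: 30 + 14 = 44
Nelson → Christchurch → Auckland: 23 + 23 = 46
Nelson → Christchurch → Tauranga → Auckland: 23 + 25 + 14 = 62
Shortest: 44.

44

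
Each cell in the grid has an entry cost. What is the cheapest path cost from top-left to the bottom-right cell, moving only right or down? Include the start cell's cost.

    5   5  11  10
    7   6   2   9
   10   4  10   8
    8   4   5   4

33

Best path: r0c0 → r0c1 → r1c1 → r2c1 → r3c1 → r3c2 → r3c3
Cost: 5 + 5 + 6 + 4 + 4 + 5 + 4 = 33
(Top row then right column would cost 52.)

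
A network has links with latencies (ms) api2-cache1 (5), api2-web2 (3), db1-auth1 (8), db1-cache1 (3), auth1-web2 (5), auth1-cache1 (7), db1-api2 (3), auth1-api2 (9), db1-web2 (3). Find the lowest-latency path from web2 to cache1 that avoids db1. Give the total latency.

Paths from web2 to cache1 avoiding db1:
web2-api2-cache1: 3 + 5 = 8
web2-api2-auth1-cache1: 3 + 9 + 7 = 19
web2-auth1-cache1: 5 + 7 = 12
web2-auth1-api2-cache1: 5 + 9 + 5 = 19
The minimum is 8 ms.

8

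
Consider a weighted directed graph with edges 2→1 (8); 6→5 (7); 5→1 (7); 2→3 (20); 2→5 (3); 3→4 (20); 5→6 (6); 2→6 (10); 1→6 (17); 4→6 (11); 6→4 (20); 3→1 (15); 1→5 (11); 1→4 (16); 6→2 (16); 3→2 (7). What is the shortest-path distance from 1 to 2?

33

Candidate routes:
1 -> 6 -> 2: 17 + 16 = 33
1 -> 5 -> 6 -> 2: 11 + 6 + 16 = 33
1 -> 4 -> 6 -> 2: 16 + 11 + 16 = 43
Shortest: 33.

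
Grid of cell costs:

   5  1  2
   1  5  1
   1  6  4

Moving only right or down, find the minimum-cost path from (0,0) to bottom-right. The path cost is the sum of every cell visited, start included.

Best path: r0c0→r0c1→r0c2→r1c2→r2c2
Cost: 5 + 1 + 2 + 1 + 4 = 13

13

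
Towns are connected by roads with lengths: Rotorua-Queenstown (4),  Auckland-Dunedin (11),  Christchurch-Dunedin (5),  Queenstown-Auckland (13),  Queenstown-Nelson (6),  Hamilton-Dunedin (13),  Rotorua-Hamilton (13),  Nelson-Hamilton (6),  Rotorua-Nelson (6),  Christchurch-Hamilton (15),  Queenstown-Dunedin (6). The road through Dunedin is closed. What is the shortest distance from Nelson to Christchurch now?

21

Candidate routes:
Nelson→Queenstown→Rotorua→Hamilton→Christchurch: 6 + 4 + 13 + 15 = 38
Nelson→Hamilton→Christchurch: 6 + 15 = 21
Nelson→Rotorua→Hamilton→Christchurch: 6 + 13 + 15 = 34
Best route has total 21.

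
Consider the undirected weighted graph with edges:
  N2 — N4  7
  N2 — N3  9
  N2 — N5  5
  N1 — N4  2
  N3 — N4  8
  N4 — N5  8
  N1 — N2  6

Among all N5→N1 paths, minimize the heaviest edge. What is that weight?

Comparing a few candidate routes:
N5-N2-N4-N1: max(5, 7, 2) = 7
N5-N2-N1: max(5, 6) = 6
N5-N4-N2-N1: max(8, 7, 6) = 8
Smallest bottleneck: 6.

6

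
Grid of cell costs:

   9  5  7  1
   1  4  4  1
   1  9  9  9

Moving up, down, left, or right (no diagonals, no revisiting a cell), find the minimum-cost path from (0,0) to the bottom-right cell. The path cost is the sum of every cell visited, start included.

Take [0,0] → [1,0] → [1,1] → [1,2] → [1,3] → [2,3] for a total of 9 + 1 + 4 + 4 + 1 + 9 = 28.

28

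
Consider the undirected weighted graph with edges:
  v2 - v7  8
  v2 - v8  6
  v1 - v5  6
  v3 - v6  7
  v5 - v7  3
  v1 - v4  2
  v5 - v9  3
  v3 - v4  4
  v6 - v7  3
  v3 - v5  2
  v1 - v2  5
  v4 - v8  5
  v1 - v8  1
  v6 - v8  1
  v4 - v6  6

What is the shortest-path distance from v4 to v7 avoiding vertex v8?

Comparing a few candidate routes:
v4 - v1 - v2 - v7: 2 + 5 + 8 = 15
v4 - v3 - v5 - v7: 4 + 2 + 3 = 9
v4 - v6 - v7: 6 + 3 = 9
v4 - v3 - v6 - v7: 4 + 7 + 3 = 14
v4 - v1 - v5 - v7: 2 + 6 + 3 = 11
Shortest: 9.

9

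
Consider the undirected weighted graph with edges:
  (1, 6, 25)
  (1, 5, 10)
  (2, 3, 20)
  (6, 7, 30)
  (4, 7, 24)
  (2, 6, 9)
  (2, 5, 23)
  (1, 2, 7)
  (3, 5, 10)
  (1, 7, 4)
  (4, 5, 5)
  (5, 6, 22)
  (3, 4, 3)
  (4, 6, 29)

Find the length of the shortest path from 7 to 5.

Checking several routes:
7 -> 1 -> 2 -> 3 -> 5: 4 + 7 + 20 + 10 = 41
7 -> 1 -> 5: 4 + 10 = 14
7 -> 1 -> 2 -> 3 -> 4 -> 5: 4 + 7 + 20 + 3 + 5 = 39
7 -> 4 -> 3 -> 5: 24 + 3 + 10 = 37
7 -> 1 -> 2 -> 5: 4 + 7 + 23 = 34
7 -> 4 -> 5: 24 + 5 = 29
The minimum is 14.

14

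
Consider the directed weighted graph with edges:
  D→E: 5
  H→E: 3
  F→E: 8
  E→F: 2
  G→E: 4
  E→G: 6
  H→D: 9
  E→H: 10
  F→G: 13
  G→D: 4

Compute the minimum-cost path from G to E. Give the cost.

Paths from G to E:
G-E: 4
G-D-E: 4 + 5 = 9
Best route has total 4.

4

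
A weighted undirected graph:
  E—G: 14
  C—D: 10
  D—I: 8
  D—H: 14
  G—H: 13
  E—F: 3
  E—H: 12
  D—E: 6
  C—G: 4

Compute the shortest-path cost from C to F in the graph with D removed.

21

Candidate routes:
C → G → E → F: 4 + 14 + 3 = 21
C → G → H → E → F: 4 + 13 + 12 + 3 = 32
The minimum is 21.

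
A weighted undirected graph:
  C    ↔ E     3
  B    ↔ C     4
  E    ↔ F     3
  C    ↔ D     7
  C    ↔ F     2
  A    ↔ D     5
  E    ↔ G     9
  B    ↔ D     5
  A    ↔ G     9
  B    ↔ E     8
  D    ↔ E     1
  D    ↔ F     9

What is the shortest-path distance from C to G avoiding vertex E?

Candidate routes:
C - B - D - A - G: 4 + 5 + 5 + 9 = 23
C - D - A - G: 7 + 5 + 9 = 21
C - F - D - A - G: 2 + 9 + 5 + 9 = 25
Shortest: 21.

21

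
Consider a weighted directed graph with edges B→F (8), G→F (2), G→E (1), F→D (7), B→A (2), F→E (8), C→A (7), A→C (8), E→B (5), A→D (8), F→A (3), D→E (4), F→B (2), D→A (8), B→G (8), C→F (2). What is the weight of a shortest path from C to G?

12

Paths from C to G:
C→A→D→E→B→G: 7 + 8 + 4 + 5 + 8 = 32
C→F→E→B→G: 2 + 8 + 5 + 8 = 23
C→F→B→G: 2 + 2 + 8 = 12
C→F→A→D→E→B→G: 2 + 3 + 8 + 4 + 5 + 8 = 30
C→F→D→E→B→G: 2 + 7 + 4 + 5 + 8 = 26
The minimum is 12.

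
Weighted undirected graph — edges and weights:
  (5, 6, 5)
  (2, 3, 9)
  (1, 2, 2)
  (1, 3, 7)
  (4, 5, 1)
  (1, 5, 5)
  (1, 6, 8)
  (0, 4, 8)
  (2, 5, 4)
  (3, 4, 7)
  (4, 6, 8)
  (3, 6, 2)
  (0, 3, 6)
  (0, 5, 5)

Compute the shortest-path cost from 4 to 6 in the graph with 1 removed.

Some routes from 4 to 6 avoiding 1:
4→5→2→3→6: 1 + 4 + 9 + 2 = 16
4→5→6: 1 + 5 = 6
4→6: 8
4→3→6: 7 + 2 = 9
4→0→3→6: 8 + 6 + 2 = 16
4→5→0→3→6: 1 + 5 + 6 + 2 = 14
Shortest: 6.

6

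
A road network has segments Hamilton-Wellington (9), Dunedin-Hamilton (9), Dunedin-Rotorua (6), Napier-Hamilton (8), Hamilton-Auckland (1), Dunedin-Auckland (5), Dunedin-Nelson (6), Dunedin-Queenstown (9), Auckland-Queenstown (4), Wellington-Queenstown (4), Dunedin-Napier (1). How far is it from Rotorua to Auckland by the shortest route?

Checking several routes:
Rotorua -> Dunedin -> Napier -> Hamilton -> Wellington -> Queenstown -> Auckland: 6 + 1 + 8 + 9 + 4 + 4 = 32
Rotorua -> Dunedin -> Napier -> Hamilton -> Auckland: 6 + 1 + 8 + 1 = 16
Rotorua -> Dunedin -> Queenstown -> Auckland: 6 + 9 + 4 = 19
Rotorua -> Dunedin -> Auckland: 6 + 5 = 11
Rotorua -> Dunedin -> Queenstown -> Wellington -> Hamilton -> Auckland: 6 + 9 + 4 + 9 + 1 = 29
Rotorua -> Dunedin -> Hamilton -> Auckland: 6 + 9 + 1 = 16
Shortest: 11 km.

11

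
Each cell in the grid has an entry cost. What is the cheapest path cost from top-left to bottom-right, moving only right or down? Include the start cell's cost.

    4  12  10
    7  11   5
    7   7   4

29

One optimal route is [0,0] [1,0] [2,0] [2,1] [2,2].
Its cost is 4 + 7 + 7 + 7 + 4 = 29.
(Top row then right column would cost 35.)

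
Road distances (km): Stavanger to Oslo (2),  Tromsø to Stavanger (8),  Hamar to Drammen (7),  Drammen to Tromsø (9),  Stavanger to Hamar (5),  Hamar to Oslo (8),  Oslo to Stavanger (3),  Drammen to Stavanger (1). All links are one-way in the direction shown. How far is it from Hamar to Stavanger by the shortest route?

Paths from Hamar to Stavanger:
Hamar - Drammen - Tromsø - Stavanger: 7 + 9 + 8 = 24
Hamar - Oslo - Stavanger: 8 + 3 = 11
Hamar - Drammen - Stavanger: 7 + 1 = 8
The minimum is 8 km.

8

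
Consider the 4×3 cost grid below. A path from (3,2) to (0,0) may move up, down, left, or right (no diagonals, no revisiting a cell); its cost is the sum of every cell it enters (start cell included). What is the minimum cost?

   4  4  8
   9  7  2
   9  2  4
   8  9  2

23

Path [3,2] -> [2,2] -> [1,2] -> [1,1] -> [0,1] -> [0,0]: 2 + 4 + 2 + 7 + 4 + 4 = 23.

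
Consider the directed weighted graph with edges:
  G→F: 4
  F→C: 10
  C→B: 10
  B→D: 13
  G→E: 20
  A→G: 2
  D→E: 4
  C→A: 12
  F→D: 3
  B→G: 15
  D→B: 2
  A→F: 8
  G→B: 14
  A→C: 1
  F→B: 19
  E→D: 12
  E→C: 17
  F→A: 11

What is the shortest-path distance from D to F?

Some routes from D to F:
D -> E -> C -> A -> G -> F: 4 + 17 + 12 + 2 + 4 = 39
D -> B -> G -> F: 2 + 15 + 4 = 21
D -> E -> C -> B -> G -> F: 4 + 17 + 10 + 15 + 4 = 50
D -> E -> C -> A -> F: 4 + 17 + 12 + 8 = 41
The minimum is 21.

21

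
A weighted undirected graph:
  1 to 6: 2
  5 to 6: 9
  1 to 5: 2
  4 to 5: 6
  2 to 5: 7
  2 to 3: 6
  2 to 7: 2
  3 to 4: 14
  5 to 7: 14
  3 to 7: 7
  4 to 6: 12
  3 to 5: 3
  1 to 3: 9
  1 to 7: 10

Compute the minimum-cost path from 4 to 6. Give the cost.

Checking several routes:
4 - 5 - 3 - 1 - 6: 6 + 3 + 9 + 2 = 20
4 - 6: 12
4 - 3 - 1 - 6: 14 + 9 + 2 = 25
4 - 3 - 5 - 1 - 6: 14 + 3 + 2 + 2 = 21
4 - 5 - 1 - 6: 6 + 2 + 2 = 10
4 - 5 - 6: 6 + 9 = 15
Shortest: 10.

10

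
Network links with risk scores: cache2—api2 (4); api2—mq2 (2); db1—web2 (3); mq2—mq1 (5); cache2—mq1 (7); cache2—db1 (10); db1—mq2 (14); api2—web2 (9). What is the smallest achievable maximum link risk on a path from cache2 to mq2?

4

A few of the cache2→mq2 routes:
cache2 -> db1 -> web2 -> api2 -> mq2: max(10, 3, 9, 2) = 10
cache2 -> api2 -> mq2: max(4, 2) = 4
cache2 -> mq1 -> mq2: max(7, 5) = 7
Best route has worst link 4.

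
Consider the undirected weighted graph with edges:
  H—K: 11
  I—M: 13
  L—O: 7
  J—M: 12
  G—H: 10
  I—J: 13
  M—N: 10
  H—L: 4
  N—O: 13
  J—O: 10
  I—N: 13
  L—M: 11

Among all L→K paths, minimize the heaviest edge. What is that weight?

Routes from L to K:
L → H → K: max(4, 11) = 11
Best route has worst link 11.

11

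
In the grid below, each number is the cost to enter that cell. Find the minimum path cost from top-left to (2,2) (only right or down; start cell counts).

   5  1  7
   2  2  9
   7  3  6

Cheapest: r0c0 r0c1 r1c1 r2c1 r2c2
  5 + 1 + 2 + 3 + 6 = 17
(Top row then right column would cost 28.)

17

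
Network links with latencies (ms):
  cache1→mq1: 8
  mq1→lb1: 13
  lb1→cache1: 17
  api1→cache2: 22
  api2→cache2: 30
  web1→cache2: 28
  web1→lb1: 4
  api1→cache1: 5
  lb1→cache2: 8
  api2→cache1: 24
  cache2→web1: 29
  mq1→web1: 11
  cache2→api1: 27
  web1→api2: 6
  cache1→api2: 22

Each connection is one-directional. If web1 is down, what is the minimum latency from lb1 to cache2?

8

Paths from lb1 to cache2 avoiding web1:
lb1→cache2: 8
lb1→cache1→api2→cache2: 17 + 22 + 30 = 69
The minimum is 8 ms.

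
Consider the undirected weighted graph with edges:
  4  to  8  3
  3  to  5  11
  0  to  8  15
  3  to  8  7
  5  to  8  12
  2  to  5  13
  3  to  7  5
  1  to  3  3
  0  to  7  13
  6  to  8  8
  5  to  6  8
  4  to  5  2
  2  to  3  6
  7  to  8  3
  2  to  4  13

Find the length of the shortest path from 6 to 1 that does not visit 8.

22

Routes from 6 to 1 avoiding 8:
6 - 5 - 3 - 1: 8 + 11 + 3 = 22
6 - 5 - 2 - 3 - 1: 8 + 13 + 6 + 3 = 30
6 - 5 - 4 - 2 - 3 - 1: 8 + 2 + 13 + 6 + 3 = 32
Best route has total 22.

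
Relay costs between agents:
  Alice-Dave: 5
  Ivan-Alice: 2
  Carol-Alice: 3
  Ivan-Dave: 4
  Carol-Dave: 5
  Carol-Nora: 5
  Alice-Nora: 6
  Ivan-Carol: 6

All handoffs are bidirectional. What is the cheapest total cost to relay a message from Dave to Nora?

A few of the Dave→Nora routes:
Dave -> Ivan -> Alice -> Nora: 4 + 2 + 6 = 12
Dave -> Alice -> Nora: 5 + 6 = 11
Dave -> Carol -> Nora: 5 + 5 = 10
Dave -> Alice -> Carol -> Nora: 5 + 3 + 5 = 13
Best route has total 10.

10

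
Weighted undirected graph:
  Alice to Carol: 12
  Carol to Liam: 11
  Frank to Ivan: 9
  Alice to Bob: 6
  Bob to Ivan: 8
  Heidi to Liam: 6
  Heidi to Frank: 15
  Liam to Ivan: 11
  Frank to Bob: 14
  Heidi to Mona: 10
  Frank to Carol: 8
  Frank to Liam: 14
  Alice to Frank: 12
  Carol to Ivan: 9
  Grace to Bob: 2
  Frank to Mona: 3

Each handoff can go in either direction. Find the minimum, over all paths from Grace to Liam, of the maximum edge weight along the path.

A few of the Grace→Liam routes:
Grace → Bob → Ivan → Carol → Alice → Frank → Mona → Heidi → Liam: max(2, 8, 9, 12, 12, 3, 10, 6) = 12
Grace → Bob → Ivan → Carol → Liam: max(2, 8, 9, 11) = 11
Grace → Bob → Ivan → Frank → Carol → Liam: max(2, 8, 9, 8, 11) = 11
Grace → Bob → Ivan → Frank → Mona → Heidi → Liam: max(2, 8, 9, 3, 10, 6) = 10
Grace → Bob → Ivan → Carol → Frank → Mona → Heidi → Liam: max(2, 8, 9, 8, 3, 10, 6) = 10
Grace → Bob → Ivan → Liam: max(2, 8, 11) = 11
The minimum achievable maximum is 10.

10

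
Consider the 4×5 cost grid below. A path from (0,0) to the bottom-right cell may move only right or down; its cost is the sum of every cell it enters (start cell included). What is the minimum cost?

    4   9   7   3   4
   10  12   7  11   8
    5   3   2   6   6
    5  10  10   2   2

Best path: [0,0] [1,0] [2,0] [2,1] [2,2] [2,3] [3,3] [3,4]
Cost: 4 + 10 + 5 + 3 + 2 + 6 + 2 + 2 = 34
(Top row then right column would cost 43.)

34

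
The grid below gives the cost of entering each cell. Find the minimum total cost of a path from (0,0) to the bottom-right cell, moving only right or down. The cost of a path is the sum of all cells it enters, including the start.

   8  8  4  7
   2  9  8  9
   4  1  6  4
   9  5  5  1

Take r0c0→r1c0→r2c0→r2c1→r2c2→r2c3→r3c3 for a total of 8 + 2 + 4 + 1 + 6 + 4 + 1 = 26.

26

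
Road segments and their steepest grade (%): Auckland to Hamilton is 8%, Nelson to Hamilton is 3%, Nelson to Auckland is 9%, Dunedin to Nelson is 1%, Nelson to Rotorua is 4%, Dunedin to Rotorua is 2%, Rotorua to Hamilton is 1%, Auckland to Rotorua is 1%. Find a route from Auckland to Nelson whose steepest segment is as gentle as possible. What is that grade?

2

A few of the Auckland→Nelson routes:
Auckland → Rotorua → Dunedin → Nelson: max(1, 2, 1) = 2
Auckland → Hamilton → Rotorua → Dunedin → Nelson: max(8, 1, 2, 1) = 8
Auckland → Hamilton → Rotorua → Nelson: max(8, 1, 4) = 8
Auckland → Rotorua → Hamilton → Nelson: max(1, 1, 3) = 3
Auckland → Rotorua → Nelson: max(1, 4) = 4
Best route has worst link 2%.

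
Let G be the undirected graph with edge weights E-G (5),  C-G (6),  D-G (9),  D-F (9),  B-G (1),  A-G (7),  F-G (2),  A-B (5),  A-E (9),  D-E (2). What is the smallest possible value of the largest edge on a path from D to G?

Some routes from D to G:
D - E - A - B - G: max(2, 9, 5, 1) = 9
D - G: max(9) = 9
D - F - G: max(9, 2) = 9
D - E - G: max(2, 5) = 5
The minimum achievable maximum is 5.

5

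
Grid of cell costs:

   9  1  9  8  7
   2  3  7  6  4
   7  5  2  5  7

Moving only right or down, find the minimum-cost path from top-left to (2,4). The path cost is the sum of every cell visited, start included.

Best path: (0,0) (0,1) (1,1) (2,1) (2,2) (2,3) (2,4)
Cost: 9 + 1 + 3 + 5 + 2 + 5 + 7 = 32

32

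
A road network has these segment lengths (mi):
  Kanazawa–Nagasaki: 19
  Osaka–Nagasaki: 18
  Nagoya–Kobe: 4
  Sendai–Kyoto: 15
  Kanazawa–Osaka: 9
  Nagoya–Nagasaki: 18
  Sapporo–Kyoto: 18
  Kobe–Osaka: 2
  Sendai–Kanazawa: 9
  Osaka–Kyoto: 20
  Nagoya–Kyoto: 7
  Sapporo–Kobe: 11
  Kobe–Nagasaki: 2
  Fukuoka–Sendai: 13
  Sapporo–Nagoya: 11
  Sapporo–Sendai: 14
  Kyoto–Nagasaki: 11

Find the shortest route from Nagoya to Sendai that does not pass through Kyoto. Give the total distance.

Comparing a few candidate routes:
Nagoya→Sapporo→Sendai: 11 + 14 = 25
Nagoya→Kobe→Sapporo→Sendai: 4 + 11 + 14 = 29
Nagoya→Kobe→Osaka→Kanazawa→Sendai: 4 + 2 + 9 + 9 = 24
Nagoya→Kobe→Nagasaki→Kanazawa→Sendai: 4 + 2 + 19 + 9 = 34
Best route has total 24 mi.

24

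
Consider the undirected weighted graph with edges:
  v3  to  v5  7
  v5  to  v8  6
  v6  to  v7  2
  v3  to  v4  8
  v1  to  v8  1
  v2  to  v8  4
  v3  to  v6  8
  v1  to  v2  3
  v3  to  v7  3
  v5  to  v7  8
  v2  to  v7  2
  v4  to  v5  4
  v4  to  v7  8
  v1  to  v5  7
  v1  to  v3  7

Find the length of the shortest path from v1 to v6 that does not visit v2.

Checking several routes:
v1 - v3 - v6: 7 + 8 = 15
v1 - v3 - v7 - v6: 7 + 3 + 2 = 12
v1 - v5 - v7 - v6: 7 + 8 + 2 = 17
The minimum is 12.

12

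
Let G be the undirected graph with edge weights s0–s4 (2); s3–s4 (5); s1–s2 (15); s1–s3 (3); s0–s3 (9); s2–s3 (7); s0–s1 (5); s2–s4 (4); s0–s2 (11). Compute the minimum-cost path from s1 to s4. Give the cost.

7

Comparing a few candidate routes:
s1 -> s3 -> s4: 3 + 5 = 8
s1 -> s3 -> s0 -> s4: 3 + 9 + 2 = 14
s1 -> s0 -> s4: 5 + 2 = 7
Best route has total 7.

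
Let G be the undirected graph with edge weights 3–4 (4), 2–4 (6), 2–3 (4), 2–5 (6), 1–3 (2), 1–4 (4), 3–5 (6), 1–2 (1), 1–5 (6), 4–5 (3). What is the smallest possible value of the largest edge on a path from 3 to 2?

Some routes from 3 to 2:
3 - 1 - 2: max(2, 1) = 2
3 - 4 - 1 - 2: max(4, 4, 1) = 4
3 - 2: max(4) = 4
The minimum achievable maximum is 2.

2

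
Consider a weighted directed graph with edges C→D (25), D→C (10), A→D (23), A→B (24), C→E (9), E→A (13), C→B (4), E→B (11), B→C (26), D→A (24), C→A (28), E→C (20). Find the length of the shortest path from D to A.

Routes from D to A:
D - A: 24
D - C - A: 10 + 28 = 38
D - C - E - A: 10 + 9 + 13 = 32
Shortest: 24.

24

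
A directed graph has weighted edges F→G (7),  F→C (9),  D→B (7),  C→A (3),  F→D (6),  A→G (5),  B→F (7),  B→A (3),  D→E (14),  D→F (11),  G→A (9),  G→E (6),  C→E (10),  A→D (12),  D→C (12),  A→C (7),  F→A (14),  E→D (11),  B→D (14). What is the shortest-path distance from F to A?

Checking several routes:
F - C - A: 9 + 3 = 12
F - G - E - D - B - A: 7 + 6 + 11 + 7 + 3 = 34
F - D - B - A: 6 + 7 + 3 = 16
F - G - A: 7 + 9 = 16
F - A: 14
F - D - C - A: 6 + 12 + 3 = 21
The minimum is 12.

12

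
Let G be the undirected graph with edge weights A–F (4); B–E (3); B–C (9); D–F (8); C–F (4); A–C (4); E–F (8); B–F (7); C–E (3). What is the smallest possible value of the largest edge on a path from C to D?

Paths from C to D:
C→A→F→D: max(4, 4, 8) = 8
C→E→B→F→D: max(3, 3, 7, 8) = 8
C→B→F→D: max(9, 7, 8) = 9
C→E→F→D: max(3, 8, 8) = 8
C→F→D: max(4, 8) = 8
C→B→E→F→D: max(9, 3, 8, 8) = 9
Best route has worst link 8.

8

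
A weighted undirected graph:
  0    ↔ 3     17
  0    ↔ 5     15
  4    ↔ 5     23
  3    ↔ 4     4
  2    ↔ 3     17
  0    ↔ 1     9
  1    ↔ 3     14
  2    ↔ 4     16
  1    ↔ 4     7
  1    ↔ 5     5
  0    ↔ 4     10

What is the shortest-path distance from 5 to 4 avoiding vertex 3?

Some routes from 5 to 4 avoiding 3:
5-4: 23
5-1-0-4: 5 + 9 + 10 = 24
5-1-4: 5 + 7 = 12
The minimum is 12.

12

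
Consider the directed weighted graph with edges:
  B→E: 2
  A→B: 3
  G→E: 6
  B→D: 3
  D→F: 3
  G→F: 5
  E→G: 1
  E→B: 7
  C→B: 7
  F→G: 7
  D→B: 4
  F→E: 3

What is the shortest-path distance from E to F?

Paths from E to F:
E→G→F: 1 + 5 = 6
E→B→D→F: 7 + 3 + 3 = 13
The minimum is 6.

6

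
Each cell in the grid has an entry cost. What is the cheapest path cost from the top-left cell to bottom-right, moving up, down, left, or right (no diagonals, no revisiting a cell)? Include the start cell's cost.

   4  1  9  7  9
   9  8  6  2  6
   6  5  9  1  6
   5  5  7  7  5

Take [0,0] → [0,1] → [1,1] → [1,2] → [1,3] → [2,3] → [2,4] → [3,4] for a total of 4 + 1 + 8 + 6 + 2 + 1 + 6 + 5 = 33.

33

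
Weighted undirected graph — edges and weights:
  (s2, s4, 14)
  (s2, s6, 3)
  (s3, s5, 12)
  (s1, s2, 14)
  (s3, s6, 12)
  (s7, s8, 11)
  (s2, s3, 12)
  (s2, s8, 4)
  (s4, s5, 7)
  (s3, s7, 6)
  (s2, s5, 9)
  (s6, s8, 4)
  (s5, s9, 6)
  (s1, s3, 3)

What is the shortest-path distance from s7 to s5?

Comparing a few candidate routes:
s7-s3-s2-s5: 6 + 12 + 9 = 27
s7-s8-s2-s5: 11 + 4 + 9 = 24
s7-s8-s6-s2-s5: 11 + 4 + 3 + 9 = 27
s7-s3-s5: 6 + 12 = 18
The minimum is 18.

18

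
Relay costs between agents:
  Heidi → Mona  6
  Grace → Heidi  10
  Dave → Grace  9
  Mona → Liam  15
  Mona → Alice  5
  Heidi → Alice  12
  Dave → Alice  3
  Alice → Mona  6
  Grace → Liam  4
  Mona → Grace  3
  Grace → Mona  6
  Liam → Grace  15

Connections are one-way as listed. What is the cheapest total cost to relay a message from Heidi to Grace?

Paths from Heidi to Grace:
Heidi - Mona - Grace: 6 + 3 = 9
Heidi - Alice - Mona - Liam - Grace: 12 + 6 + 15 + 15 = 48
Heidi - Alice - Mona - Grace: 12 + 6 + 3 = 21
Heidi - Mona - Liam - Grace: 6 + 15 + 15 = 36
Shortest: 9.

9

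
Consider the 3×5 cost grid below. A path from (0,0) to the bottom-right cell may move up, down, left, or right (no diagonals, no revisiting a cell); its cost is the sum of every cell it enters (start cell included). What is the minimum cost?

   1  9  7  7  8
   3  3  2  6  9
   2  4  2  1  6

18

Path [0,0] -> [1,0] -> [1,1] -> [1,2] -> [2,2] -> [2,3] -> [2,4]: 1 + 3 + 3 + 2 + 2 + 1 + 6 = 18.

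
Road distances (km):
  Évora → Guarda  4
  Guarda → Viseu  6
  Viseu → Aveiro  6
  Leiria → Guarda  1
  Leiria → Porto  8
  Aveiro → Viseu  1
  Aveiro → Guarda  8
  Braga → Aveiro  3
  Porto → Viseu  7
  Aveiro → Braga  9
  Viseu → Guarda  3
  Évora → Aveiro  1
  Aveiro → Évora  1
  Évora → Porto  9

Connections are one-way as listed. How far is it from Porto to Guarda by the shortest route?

10

Paths from Porto to Guarda:
Porto → Viseu → Aveiro → Évora → Guarda: 7 + 6 + 1 + 4 = 18
Porto → Viseu → Aveiro → Guarda: 7 + 6 + 8 = 21
Porto → Viseu → Guarda: 7 + 3 = 10
The minimum is 10 km.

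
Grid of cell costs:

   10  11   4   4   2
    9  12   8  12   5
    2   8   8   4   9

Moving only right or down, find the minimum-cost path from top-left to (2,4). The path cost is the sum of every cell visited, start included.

45

Path r0c0 -> r0c1 -> r0c2 -> r0c3 -> r0c4 -> r1c4 -> r2c4: 10 + 11 + 4 + 4 + 2 + 5 + 9 = 45.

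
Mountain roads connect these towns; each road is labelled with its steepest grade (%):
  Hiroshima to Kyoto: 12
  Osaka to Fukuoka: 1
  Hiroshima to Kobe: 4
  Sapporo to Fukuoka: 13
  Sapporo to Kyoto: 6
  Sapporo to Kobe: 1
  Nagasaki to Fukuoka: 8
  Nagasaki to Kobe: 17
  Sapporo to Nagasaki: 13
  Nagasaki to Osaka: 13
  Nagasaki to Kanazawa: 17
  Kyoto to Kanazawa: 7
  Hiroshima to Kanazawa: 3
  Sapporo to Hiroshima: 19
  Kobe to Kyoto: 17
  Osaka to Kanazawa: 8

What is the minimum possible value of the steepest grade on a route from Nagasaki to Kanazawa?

Checking several routes:
Nagasaki → Fukuoka → Osaka → Kanazawa: max(8, 1, 8) = 8
Nagasaki → Osaka → Fukuoka → Sapporo → Kyoto → Kanazawa: max(13, 1, 13, 6, 7) = 13
Nagasaki → Osaka → Fukuoka → Sapporo → Kyoto → Hiroshima → Kanazawa: max(13, 1, 13, 6, 12, 3) = 13
Nagasaki → Osaka → Kanazawa: max(13, 8) = 13
The minimum achievable maximum is 8%.

8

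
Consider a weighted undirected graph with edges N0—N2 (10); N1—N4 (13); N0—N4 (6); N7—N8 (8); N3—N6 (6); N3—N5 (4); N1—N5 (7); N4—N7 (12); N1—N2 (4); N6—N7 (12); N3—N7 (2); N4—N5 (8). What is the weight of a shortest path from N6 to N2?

21

A few of the N6→N2 routes:
N6-N3-N7-N4-N0-N2: 6 + 2 + 12 + 6 + 10 = 36
N6-N3-N5-N4-N0-N2: 6 + 4 + 8 + 6 + 10 = 34
N6-N3-N7-N4-N1-N2: 6 + 2 + 12 + 13 + 4 = 37
N6-N3-N5-N4-N1-N2: 6 + 4 + 8 + 13 + 4 = 35
N6-N7-N3-N5-N1-N2: 12 + 2 + 4 + 7 + 4 = 29
N6-N3-N5-N1-N2: 6 + 4 + 7 + 4 = 21
Shortest: 21.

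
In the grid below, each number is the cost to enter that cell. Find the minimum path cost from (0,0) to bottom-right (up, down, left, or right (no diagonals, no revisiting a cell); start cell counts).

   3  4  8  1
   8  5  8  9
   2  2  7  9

One optimal route is [0,0] -> [0,1] -> [1,1] -> [2,1] -> [2,2] -> [2,3].
Its cost is 3 + 4 + 5 + 2 + 7 + 9 = 30.

30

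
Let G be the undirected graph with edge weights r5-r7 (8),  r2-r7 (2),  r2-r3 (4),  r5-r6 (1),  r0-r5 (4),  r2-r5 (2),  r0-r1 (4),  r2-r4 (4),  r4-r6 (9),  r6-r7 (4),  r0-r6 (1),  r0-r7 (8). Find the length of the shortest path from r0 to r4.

A few of the r0→r4 routes:
r0 - r5 - r6 - r4: 4 + 1 + 9 = 14
r0 - r6 - r4: 1 + 9 = 10
r0 - r5 - r2 - r4: 4 + 2 + 4 = 10
r0 - r6 - r5 - r2 - r4: 1 + 1 + 2 + 4 = 8
r0 - r6 - r7 - r2 - r4: 1 + 4 + 2 + 4 = 11
Shortest: 8.

8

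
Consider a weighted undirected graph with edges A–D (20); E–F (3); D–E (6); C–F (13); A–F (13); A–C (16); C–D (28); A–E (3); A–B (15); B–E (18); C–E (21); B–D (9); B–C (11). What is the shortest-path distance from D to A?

9

Comparing a few candidate routes:
D-B-A: 9 + 15 = 24
D-A: 20
D-E-A: 6 + 3 = 9
D-B-E-A: 9 + 18 + 3 = 30
D-E-F-A: 6 + 3 + 13 = 22
The minimum is 9.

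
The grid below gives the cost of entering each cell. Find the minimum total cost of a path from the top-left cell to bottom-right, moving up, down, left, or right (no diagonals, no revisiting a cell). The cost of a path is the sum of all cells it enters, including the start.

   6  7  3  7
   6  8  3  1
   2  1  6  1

21

Path (0,0) -> (0,1) -> (0,2) -> (1,2) -> (1,3) -> (2,3): 6 + 7 + 3 + 3 + 1 + 1 = 21.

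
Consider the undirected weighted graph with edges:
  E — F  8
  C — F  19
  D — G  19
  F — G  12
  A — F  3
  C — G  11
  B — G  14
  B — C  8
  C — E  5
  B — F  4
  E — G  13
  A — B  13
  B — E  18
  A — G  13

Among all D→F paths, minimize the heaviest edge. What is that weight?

Checking several routes:
D → G → E → C → B → A → F: max(19, 13, 5, 8, 13, 3) = 19
D → G → E → B → C → F: max(19, 13, 18, 8, 19) = 19
D → G → E → B → A → F: max(19, 13, 18, 13, 3) = 19
D → G → E → C → F: max(19, 13, 5, 19) = 19
D → G → E → C → B → F: max(19, 13, 5, 8, 4) = 19
D → G → E → B → F: max(19, 13, 18, 4) = 19
Smallest bottleneck: 19.

19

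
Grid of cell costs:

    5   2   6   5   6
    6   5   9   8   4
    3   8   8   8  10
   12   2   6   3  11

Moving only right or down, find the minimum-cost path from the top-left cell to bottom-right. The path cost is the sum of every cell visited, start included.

42

One optimal route is (0,0) -> (0,1) -> (1,1) -> (2,1) -> (3,1) -> (3,2) -> (3,3) -> (3,4).
Its cost is 5 + 2 + 5 + 8 + 2 + 6 + 3 + 11 = 42.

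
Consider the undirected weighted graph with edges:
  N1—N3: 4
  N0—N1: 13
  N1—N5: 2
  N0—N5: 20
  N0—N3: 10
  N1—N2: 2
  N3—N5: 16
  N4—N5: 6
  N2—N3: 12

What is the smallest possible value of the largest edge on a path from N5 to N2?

Comparing a few candidate routes:
N5 → N1 → N0 → N3 → N2: max(2, 13, 10, 12) = 13
N5 → N3 → N2: max(16, 12) = 16
N5 → N1 → N3 → N2: max(2, 4, 12) = 12
N5 → N3 → N1 → N2: max(16, 4, 2) = 16
N5 → N1 → N2: max(2, 2) = 2
Smallest bottleneck: 2.

2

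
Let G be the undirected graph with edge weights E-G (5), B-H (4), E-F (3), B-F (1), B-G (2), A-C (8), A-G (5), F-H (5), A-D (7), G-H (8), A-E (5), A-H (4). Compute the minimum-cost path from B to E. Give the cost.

4

Some routes from B to E:
B - H - A - E: 4 + 4 + 5 = 13
B - H - F - E: 4 + 5 + 3 = 12
B - F - E: 1 + 3 = 4
B - F - H - A - E: 1 + 5 + 4 + 5 = 15
B - G - E: 2 + 5 = 7
B - G - A - E: 2 + 5 + 5 = 12
Best route has total 4.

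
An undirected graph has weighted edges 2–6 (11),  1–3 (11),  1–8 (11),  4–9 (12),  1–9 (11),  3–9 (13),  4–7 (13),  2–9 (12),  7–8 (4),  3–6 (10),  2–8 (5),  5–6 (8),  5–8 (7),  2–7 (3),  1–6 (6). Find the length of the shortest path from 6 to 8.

15

Comparing a few candidate routes:
6→5→8: 8 + 7 = 15
6→1→8: 6 + 11 = 17
6→2→8: 11 + 5 = 16
Best route has total 15.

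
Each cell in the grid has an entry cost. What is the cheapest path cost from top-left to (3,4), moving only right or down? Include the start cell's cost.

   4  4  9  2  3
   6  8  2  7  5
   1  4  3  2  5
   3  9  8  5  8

Best path: [0,0] → [1,0] → [2,0] → [2,1] → [2,2] → [2,3] → [2,4] → [3,4]
Cost: 4 + 6 + 1 + 4 + 3 + 2 + 5 + 8 = 33
For comparison, the top-then-right route costs 40.

33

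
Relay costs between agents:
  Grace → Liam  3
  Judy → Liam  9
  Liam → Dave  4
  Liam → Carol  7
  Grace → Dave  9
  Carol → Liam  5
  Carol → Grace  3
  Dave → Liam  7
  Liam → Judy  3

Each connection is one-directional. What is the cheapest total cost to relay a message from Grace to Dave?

7

Routes from Grace to Dave:
Grace → Liam → Dave: 3 + 4 = 7
Grace → Dave: 9
Best route has total 7.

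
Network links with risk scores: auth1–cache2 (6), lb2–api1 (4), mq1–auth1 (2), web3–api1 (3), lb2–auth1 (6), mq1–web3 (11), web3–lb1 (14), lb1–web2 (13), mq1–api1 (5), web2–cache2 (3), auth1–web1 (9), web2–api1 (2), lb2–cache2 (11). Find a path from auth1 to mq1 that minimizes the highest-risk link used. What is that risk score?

Checking several routes:
auth1→lb2→cache2→web2→api1→mq1: max(6, 11, 3, 2, 5) = 11
auth1→mq1: max(2) = 2
auth1→lb2→api1→mq1: max(6, 4, 5) = 6
auth1→lb2→cache2→web2→api1→web3→mq1: max(6, 11, 3, 2, 3, 11) = 11
auth1→cache2→web2→api1→mq1: max(6, 3, 2, 5) = 6
The minimum achievable maximum is 2.

2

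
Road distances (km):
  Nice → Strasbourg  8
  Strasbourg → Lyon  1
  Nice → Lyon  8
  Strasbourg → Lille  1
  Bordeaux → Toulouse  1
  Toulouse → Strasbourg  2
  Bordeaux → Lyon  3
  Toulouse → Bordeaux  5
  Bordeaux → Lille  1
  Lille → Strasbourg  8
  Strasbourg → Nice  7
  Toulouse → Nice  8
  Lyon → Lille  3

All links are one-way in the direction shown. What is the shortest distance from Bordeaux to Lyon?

Comparing a few candidate routes:
Bordeaux→Lyon: 3
Bordeaux→Toulouse→Strasbourg→Lyon: 1 + 2 + 1 = 4
Bordeaux→Lille→Strasbourg→Lyon: 1 + 8 + 1 = 10
Shortest: 3 km.

3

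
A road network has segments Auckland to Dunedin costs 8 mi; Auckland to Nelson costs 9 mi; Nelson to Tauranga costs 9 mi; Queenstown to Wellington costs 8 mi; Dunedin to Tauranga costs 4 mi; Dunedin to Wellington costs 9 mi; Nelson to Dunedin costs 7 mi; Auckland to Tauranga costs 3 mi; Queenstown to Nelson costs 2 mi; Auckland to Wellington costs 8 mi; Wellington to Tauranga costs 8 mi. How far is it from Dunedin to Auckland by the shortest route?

A few of the Dunedin→Auckland routes:
Dunedin -> Tauranga -> Auckland: 4 + 3 = 7
Dunedin -> Nelson -> Auckland: 7 + 9 = 16
Dunedin -> Auckland: 8
The minimum is 7 mi.

7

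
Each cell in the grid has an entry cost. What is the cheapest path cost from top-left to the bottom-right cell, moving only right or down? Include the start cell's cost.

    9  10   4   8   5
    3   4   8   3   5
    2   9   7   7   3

Cheapest: r0c0 → r1c0 → r1c1 → r1c2 → r1c3 → r1c4 → r2c4
  9 + 3 + 4 + 8 + 3 + 5 + 3 = 35

35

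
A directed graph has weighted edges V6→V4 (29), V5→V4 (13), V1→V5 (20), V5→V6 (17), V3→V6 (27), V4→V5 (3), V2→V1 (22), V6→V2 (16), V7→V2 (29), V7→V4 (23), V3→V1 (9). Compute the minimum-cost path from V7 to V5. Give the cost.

26

Candidate routes:
V7 → V4 → V5: 23 + 3 = 26
V7 → V2 → V1 → V5: 29 + 22 + 20 = 71
Best route has total 26.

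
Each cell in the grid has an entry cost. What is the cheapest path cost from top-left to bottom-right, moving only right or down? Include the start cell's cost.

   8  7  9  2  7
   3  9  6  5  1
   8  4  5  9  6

Cheapest: r0c0 -> r0c1 -> r0c2 -> r0c3 -> r1c3 -> r1c4 -> r2c4
  8 + 7 + 9 + 2 + 5 + 1 + 6 = 38
For comparison, the top-then-right route costs 40.

38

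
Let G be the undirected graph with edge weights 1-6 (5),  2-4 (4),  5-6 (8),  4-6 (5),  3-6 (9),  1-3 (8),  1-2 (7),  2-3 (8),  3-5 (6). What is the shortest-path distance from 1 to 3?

A few of the 1→3 routes:
1 - 3: 8
1 - 2 - 3: 7 + 8 = 15
1 - 6 - 3: 5 + 9 = 14
The minimum is 8.

8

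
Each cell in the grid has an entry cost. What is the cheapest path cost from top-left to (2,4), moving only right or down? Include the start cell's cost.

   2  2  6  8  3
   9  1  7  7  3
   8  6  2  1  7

Cheapest: [0,0]→[0,1]→[1,1]→[2,1]→[2,2]→[2,3]→[2,4]
  2 + 2 + 1 + 6 + 2 + 1 + 7 = 21
(Top row then right column would cost 31.)

21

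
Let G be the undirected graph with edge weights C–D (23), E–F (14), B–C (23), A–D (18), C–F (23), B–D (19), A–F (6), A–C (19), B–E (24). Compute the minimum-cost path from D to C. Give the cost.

Comparing a few candidate routes:
D → A → C: 18 + 19 = 37
D → B → E → F → A → C: 19 + 24 + 14 + 6 + 19 = 82
D → C: 23
D → A → F → C: 18 + 6 + 23 = 47
D → B → C: 19 + 23 = 42
D → B → E → F → C: 19 + 24 + 14 + 23 = 80
The minimum is 23.

23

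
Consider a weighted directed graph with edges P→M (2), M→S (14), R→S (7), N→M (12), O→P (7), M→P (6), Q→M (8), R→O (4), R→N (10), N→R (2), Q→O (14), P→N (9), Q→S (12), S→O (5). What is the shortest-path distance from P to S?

Routes from P to S:
P→M→S: 2 + 14 = 16
P→N→R→S: 9 + 2 + 7 = 18
P→N→M→S: 9 + 12 + 14 = 35
Best route has total 16.

16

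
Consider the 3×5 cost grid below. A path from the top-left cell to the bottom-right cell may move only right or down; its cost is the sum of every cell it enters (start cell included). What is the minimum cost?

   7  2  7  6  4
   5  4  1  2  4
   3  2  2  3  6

Take [0,0]→[0,1]→[1,1]→[1,2]→[1,3]→[2,3]→[2,4] for a total of 7 + 2 + 4 + 1 + 2 + 3 + 6 = 25.
For comparison, the top-then-right route costs 36.

25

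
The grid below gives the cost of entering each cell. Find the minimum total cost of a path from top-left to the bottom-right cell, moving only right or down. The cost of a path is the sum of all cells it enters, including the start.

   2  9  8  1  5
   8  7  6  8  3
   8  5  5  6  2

Path (0,0) → (0,1) → (0,2) → (0,3) → (0,4) → (1,4) → (2,4): 2 + 9 + 8 + 1 + 5 + 3 + 2 = 30.

30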